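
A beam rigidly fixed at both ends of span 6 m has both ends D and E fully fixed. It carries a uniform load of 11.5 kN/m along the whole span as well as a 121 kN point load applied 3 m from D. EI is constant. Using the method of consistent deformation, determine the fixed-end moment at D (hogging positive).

Release both end moments; the primary structure is a simply-supported span DE with redundants M_D and M_E.
End rotations of the released simple span under the applied load (×1/EI):
  at D: UDL 11.5: wL³/(24EI) = 103.5/EI
  at E: UDL 11.5: wL³/(24EI) = 103.5/EI
  at D: point load 121 at a = 3: Pab(L + b)/(6LEI) = 272.2/EI
  at E: point load 121 at a = 3: Pab(L + a)/(6LEI) = 272.2/EI
  θ_D0 = 375.8/EI,  θ_E0 = 375.8/EI
Flexibility coefficients: a unit moment at one end gives L/(3EI) there and L/(6EI) at the far end, so f₁₁ = f₂₂ = 2/EI and f₁₂ = f₂₁ = 1/EI.
Compatibility — zero rotation at each built-in end:
  2 M_D + 1 M_E = 375.8
  1 M_D + 2 M_E = 375.8
Solving the pair gives M_D = 125.2 kN·m and M_E = 125.2 kN·m (hogging).

M_D = 125.2 kN·m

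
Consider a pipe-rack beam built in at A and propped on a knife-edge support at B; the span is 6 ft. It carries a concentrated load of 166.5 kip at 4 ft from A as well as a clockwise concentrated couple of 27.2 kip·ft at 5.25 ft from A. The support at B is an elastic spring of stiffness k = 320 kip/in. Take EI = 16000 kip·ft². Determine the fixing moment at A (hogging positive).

Remove the prop at B; the released (primary) structure is a cantilever built in at A.
Deflection at B on the released cantilever, summing each load's contribution:
  point load 166.5 at a = 4: Pa²(3L − a)/(6EI) = 6216/EI
  clockwise couple 27.2 at a = 5.25: M₀a(2L − a)/(2EI) = 481.9/EI
  δ_0 = 6698/EI
Tip deflection under a unit load at B: L³/(3EI) = 72/EI.
With EI = 16000 kip·ft²: δ_0 = 0.41862 ft and δ_{BB} = 0.0045 ft/kip.
Compatibility — the spring shortens by R_B/k under the reaction it provides: δ_0 − R_B·δ_{BB} = R_B/k. With 1/k = 1/(320×12) ft/kip = 0.00026 ft/kip, R_B = δ_0 / (δ_{BB} + 1/k) = 0.41862 / (0.0045 + 0.00026) = 87.94 kip.
Moment equilibrium about A: M_A = Σ(load moments about A) − R_B·L = 693.2 − 87.94×6 = 165.6 kip·ft.

M_A = 165.6 kip·ft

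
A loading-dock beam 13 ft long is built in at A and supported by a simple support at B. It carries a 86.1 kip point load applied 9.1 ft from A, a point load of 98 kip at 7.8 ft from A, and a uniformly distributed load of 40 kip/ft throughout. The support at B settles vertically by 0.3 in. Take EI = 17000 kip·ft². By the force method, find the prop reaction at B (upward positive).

Take the reaction at B as the redundant and release it; the primary structure is a cantilever fixed at A.
Deflection at B on the released cantilever, summing each load's contribution:
  point load 86.1 at a = 9.1: Pa²(3L − a)/(6EI) = 35531/EI
  point load 98 at a = 7.8: Pa²(3L − a)/(6EI) = 31004/EI
  UDL 40: wL⁴/(8EI) = 142805/EI
  δ_0 = 209340/EI
Flexibility coefficient — unit upward force at B: δ_{BB} = L³/(3EI) = 732.3/EI.
With EI = 17000 kip·ft²: δ_0 = 12.314 ft and δ_{BB} = 0.043078 ft/kip.
Compatibility — the beam at B must follow the support down by 0.025 ft: δ_0 − R_B·δ_{BB} = 0.025, so R_B = (12.314 − 0.025)/0.043078 = 285.3 kip.

R_B = 285.3 kip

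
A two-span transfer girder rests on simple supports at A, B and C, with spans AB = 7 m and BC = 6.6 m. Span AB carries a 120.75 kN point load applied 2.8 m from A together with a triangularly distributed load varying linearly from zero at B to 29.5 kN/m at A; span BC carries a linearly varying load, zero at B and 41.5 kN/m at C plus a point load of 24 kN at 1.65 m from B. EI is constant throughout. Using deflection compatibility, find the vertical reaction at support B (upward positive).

R_B = 199.4 kN

Take M_B as the redundant. Released structure: two simple spans AB and BC with a hinge at B.
Discontinuity in slope at B on the released structure — sum the simple-span end rotations:
  span AB: point load 120.75 at a = 2.8: Pab(L + a)/(6LEI) = 331.3/EI
  span AB: triangular load, peak 29.5: 7w₀L³/(360EI) = 196.7/EI
  span BC: triangular load, peak 41.5: 7w₀L³/(360EI) = 232/EI
  span BC: point load 24 at a = 1.65: Pab(L + b)/(6LEI) = 57.17/EI
  relative rotation θ_0 = (528.1 + 289.2)/EI = 817.3/EI
A unit hogging moment at B produces rotation L₁/(3EI) + L₂/(3EI) = 4.533/EI.
Compatibility: M_B·(L₁+L₂)/(3EI) = θ_0, giving M_B = 180.3 kN·m (hogging).
Span AB, ΣM about A with M_B applied at B: R_B^{AB}·7 = 579 + 180.3, so R_B^{AB} = 108.5 kN and R_A = 224 − 108.5 = 115.5 kN.
Span BC, ΣM about C: R_B^{BC}·6.6 = 420.1 + 180.3, so R_B^{BC} = 90.96 kN and R_C = 160.9 − 90.96 = 69.99 kN.
R_B = 108.5 + 90.96 = 199.4 kN.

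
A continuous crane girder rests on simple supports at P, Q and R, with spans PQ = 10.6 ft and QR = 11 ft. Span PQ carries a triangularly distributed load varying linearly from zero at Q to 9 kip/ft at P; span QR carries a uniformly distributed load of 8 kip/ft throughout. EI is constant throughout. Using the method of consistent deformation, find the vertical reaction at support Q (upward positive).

Insert a hinge at Q; M_Q is the redundant, and each span becomes simply supported.
Discontinuity in slope at Q on the released structure — sum the simple-span end rotations:
  span PQ: triangular load, peak 9: 7w₀L³/(360EI) = 208.4/EI
  span QR: UDL 8: wL³/(24EI) = 443.7/EI
  relative rotation θ_0 = (208.4 + 443.7)/EI = 652.1/EI
A unit hogging moment at Q produces rotation L₁/(3EI) + L₂/(3EI) = 7.2/EI.
Slope continuity at Q: θ_0 = M_Q·7.2/EI, so M_Q = 652.1/7.2 = 90.57 kip·ft (hogging).
Span PQ, ΣM about P with M_Q applied at Q: R_Q^{PQ}·10.6 = 168.5 + 90.57, so R_Q^{PQ} = 24.44 kip and R_P = 47.7 − 24.44 = 23.26 kip.
Span QR, ΣM about R: R_Q^{QR}·11 = 484 + 90.57, so R_Q^{QR} = 52.23 kip and R_R = 88 − 52.23 = 35.77 kip.
R_Q = 24.44 + 52.23 = 76.68 kip.

R_Q = 76.68 kip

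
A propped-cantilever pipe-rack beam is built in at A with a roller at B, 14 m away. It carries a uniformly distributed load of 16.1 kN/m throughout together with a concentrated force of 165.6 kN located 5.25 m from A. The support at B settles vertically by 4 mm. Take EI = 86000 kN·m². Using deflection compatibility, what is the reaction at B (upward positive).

Choose R_B as the redundant. The primary structure is the cantilever fixed at A.
Free-end deflection of the primary structure under the applied loading (downward +):
  UDL 16.1: wL⁴/(8EI) = 77312/EI
  point load 165.6 at a = 5.25: Pa²(3L − a)/(6EI) = 27957/EI
  δ_0 = 105269/EI
Flexibility coefficient — unit upward force at B: δ_{BB} = L³/(3EI) = 914.7/EI.
With EI = 86000 kN·m²: δ_0 = 1.2241 m and δ_{BB} = 0.010636 m/kN.
Compatibility — the beam at B must follow the support down by 0.004 m: δ_0 − R_B·δ_{BB} = 0.004, so R_B = (1.2241 − 0.004)/0.010636 = 114.7 kN.

R_B = 114.7 kN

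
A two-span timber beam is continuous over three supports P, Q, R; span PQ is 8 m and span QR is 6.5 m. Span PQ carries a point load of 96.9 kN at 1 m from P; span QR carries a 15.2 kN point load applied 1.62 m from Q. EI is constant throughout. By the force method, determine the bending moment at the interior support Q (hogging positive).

Insert a hinge at Q; M_Q is the redundant, and each span becomes simply supported.
Discontinuity in slope at Q on the released structure — sum the simple-span end rotations:
  span PQ: point load 96.9 at a = 1: Pab(L + a)/(6LEI) = 127.2/EI
  span QR: point load 15.2 at a = 1.62: Pab(L + b)/(6LEI) = 35.06/EI
  relative rotation θ_0 = (127.2 + 35.06)/EI = 162.2/EI
A unit hogging moment at Q produces rotation L₁/(3EI) + L₂/(3EI) = 4.833/EI.
Slope continuity at Q: θ_0 = M_Q·4.833/EI, so M_Q = 162.2/4.833 = 33.57 kN·m (hogging).

M_Q = 33.57 kN·m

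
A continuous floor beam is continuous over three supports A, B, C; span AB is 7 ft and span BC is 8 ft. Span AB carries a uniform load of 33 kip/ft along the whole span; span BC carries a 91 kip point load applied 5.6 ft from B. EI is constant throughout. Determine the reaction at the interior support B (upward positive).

R_B = 182.3 kip

Insert a hinge at B; M_B is the redundant, and each span becomes simply supported.
End slopes at the hinge B, treating each span as simply supported:
  span AB: UDL 33: wL³/(24EI) = 471.6/EI
  span BC: point load 91 at a = 5.6: Pab(L + b)/(6LEI) = 265/EI
  relative rotation θ_0 = (471.6 + 265)/EI = 736.6/EI
A unit hogging moment at B produces rotation L₁/(3EI) + L₂/(3EI) = 5/EI.
Slope continuity at B: θ_0 = M_B·5/EI, so M_B = 736.6/5 = 147.3 kip·ft (hogging).
Span AB, ΣM about A with M_B applied at B: R_B^{AB}·7 = 808.5 + 147.3, so R_B^{AB} = 136.5 kip and R_A = 231 − 136.5 = 94.45 kip.
Span BC, ΣM about C: R_B^{BC}·8 = 218.4 + 147.3, so R_B^{BC} = 45.72 kip and R_C = 91 − 45.72 = 45.28 kip.
R_B = 136.5 + 45.72 = 182.3 kip.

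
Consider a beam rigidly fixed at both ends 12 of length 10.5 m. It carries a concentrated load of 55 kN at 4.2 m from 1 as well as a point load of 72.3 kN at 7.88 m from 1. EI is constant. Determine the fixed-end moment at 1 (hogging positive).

Take the two fixed-end moments M_1, M_2 as redundants; the released structure is the simple span 12.
On the primary (simply-supported) span, the end slopes from the loading are:
  at 1: point load 55 at a = 4.2: Pab(L + b)/(6LEI) = 388.1/EI
  at 2: point load 55 at a = 4.2: Pab(L + a)/(6LEI) = 339.6/EI
  at 1: point load 72.3 at a = 7.88: Pab(L + b)/(6LEI) = 310.9/EI
  at 2: point load 72.3 at a = 7.88: Pab(L + a)/(6LEI) = 435.5/EI
  θ_10 = 698.9/EI,  θ_20 = 775.1/EI
Flexibility coefficients: a unit moment at one end gives L/(3EI) there and L/(6EI) at the far end, so f₁₁ = f₂₂ = 3.5/EI and f₁₂ = f₂₁ = 1.75/EI.
Compatibility — zero rotation at each built-in end:
  3.5 M_1 + 1.75 M_2 = 698.9
  1.75 M_1 + 3.5 M_2 = 775.1
Solving the pair gives M_1 = 118.6 kN·m and M_2 = 162.1 kN·m (hogging).

M_1 = 118.6 kN·m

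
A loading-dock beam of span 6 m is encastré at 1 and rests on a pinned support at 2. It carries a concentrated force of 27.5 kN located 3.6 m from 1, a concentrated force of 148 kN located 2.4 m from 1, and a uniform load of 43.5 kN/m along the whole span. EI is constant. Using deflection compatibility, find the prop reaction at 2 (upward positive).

Release the roller at 2. Primary structure: cantilever fixed at 1.
Free-end deflection of the primary structure under the applied loading (downward +):
  point load 27.5 at a = 3.6: Pa²(3L − a)/(6EI) = 855.4/EI
  point load 148 at a = 2.4: Pa²(3L − a)/(6EI) = 2216/EI
  UDL 43.5: wL⁴/(8EI) = 7047/EI
  δ_0 = 10119/EI
Flexibility coefficient — unit upward force at 2: δ_{22} = L³/(3EI) = 72/EI.
The prop prevents deflection at 2: R_2 = δ_0/δ_{22} = 10119/72 = 140.5 kN.

R_2 = 140.5 kN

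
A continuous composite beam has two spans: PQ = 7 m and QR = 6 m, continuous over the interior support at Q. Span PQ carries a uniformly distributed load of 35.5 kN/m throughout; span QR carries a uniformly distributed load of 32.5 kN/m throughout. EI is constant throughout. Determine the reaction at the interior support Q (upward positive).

Insert a hinge at Q; M_Q is the redundant, and each span becomes simply supported.
Discontinuity in slope at Q on the released structure — sum the simple-span end rotations:
  span PQ: UDL 35.5: wL³/(24EI) = 507.4/EI
  span QR: UDL 32.5: wL³/(24EI) = 292.5/EI
  relative rotation θ_0 = (507.4 + 292.5)/EI = 799.9/EI
A unit hogging moment at Q produces rotation L₁/(3EI) + L₂/(3EI) = 4.333/EI.
Slope continuity at Q: θ_0 = M_Q·4.333/EI, so M_Q = 799.9/4.333 = 184.6 kN·m (hogging).
Span PQ, ΣM about P with M_Q applied at Q: R_Q^{PQ}·7 = 869.8 + 184.6, so R_Q^{PQ} = 150.6 kN and R_P = 248.5 − 150.6 = 97.88 kN.
Span QR, ΣM about R: R_Q^{QR}·6 = 585 + 184.6, so R_Q^{QR} = 128.3 kN and R_R = 195 − 128.3 = 66.74 kN.
R_Q = 150.6 + 128.3 = 278.9 kN.

R_Q = 278.9 kN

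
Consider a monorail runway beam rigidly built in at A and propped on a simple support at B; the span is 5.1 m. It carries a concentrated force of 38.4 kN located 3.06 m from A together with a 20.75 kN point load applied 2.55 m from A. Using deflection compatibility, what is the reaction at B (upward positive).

R_B = 23.07 kN

Remove the prop at B; the released (primary) structure is a cantilever built in at A.
Downward deflection at the released point B due to the loads:
  point load 38.4 at a = 3.06: Pa²(3L − a)/(6EI) = 733.5/EI
  point load 20.75 at a = 2.55: Pa²(3L − a)/(6EI) = 286.7/EI
  δ_0 = 1020/EI
Flexibility coefficient — unit upward force at B: δ_{BB} = L³/(3EI) = 44.22/EI.
Compatibility at B: δ_0 − R_B·δ_{BB} = 0, so R_B = 1020/44.22 = 23.07 kN.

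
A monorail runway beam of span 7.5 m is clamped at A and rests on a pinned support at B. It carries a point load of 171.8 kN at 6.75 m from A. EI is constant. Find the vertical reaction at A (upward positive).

R_A = 25.68 kN

Take the reaction at B as the redundant and release it; the primary structure is a cantilever fixed at A.
Free-end deflection of the primary structure under the applied loading (downward +):
  point load 171.8 at a = 6.75: Pa²(3L − a)/(6EI) = 20548/EI
Tip deflection under a unit load at B: L³/(3EI) = 140.6/EI.
The prop prevents deflection at B: R_B = δ_0/δ_{BB} = 20548/140.6 = 146.1 kN.
Vertical equilibrium: R_A = ΣP − R_B = 171.8 − 146.1 = 25.68 kN.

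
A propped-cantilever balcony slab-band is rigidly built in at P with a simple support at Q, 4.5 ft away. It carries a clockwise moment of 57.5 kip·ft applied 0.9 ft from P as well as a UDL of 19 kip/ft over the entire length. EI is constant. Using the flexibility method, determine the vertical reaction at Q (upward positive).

R_Q = 38.96 kip

Take the reaction at Q as the redundant and release it; the primary structure is a cantilever fixed at P.
Downward deflection at the released point Q due to the loads:
  clockwise couple 57.5 at a = 0.9: M₀a(2L − a)/(2EI) = 209.6/EI
  UDL 19: wL⁴/(8EI) = 973.9/EI
  δ_0 = 1183/EI
Flexibility coefficient — unit upward force at Q: δ_{QQ} = L³/(3EI) = 30.38/EI.
The prop prevents deflection at Q: R_Q = δ_0/δ_{QQ} = 1183/30.38 = 38.96 kip.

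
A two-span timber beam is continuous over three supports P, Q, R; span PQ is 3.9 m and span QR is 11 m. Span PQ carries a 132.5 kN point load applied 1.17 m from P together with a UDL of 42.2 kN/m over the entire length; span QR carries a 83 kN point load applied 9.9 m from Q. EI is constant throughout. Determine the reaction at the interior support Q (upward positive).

R_Q = 155.6 kN

Take M_Q as the redundant. Released structure: two simple spans PQ and QR with a hinge at Q.
Discontinuity in slope at Q on the released structure — sum the simple-span end rotations:
  span PQ: point load 132.5 at a = 1.17: Pab(L + a)/(6LEI) = 91.7/EI
  span PQ: UDL 42.2: wL³/(24EI) = 104.3/EI
  span QR: point load 83 at a = 9.9: Pab(L + b)/(6LEI) = 165.7/EI
  relative rotation θ_0 = (196 + 165.7)/EI = 361.7/EI
A unit hogging moment at Q produces rotation L₁/(3EI) + L₂/(3EI) = 4.967/EI.
Compatibility: M_Q·(L₁+L₂)/(3EI) = θ_0, giving M_Q = 72.83 kN·m (hogging).
Span PQ, ΣM about P with M_Q applied at Q: R_Q^{PQ}·3.9 = 476 + 72.83, so R_Q^{PQ} = 140.7 kN and R_P = 297.1 − 140.7 = 156.4 kN.
Span QR, ΣM about R: R_Q^{QR}·11 = 91.3 + 72.83, so R_Q^{QR} = 14.92 kN and R_R = 83 − 14.92 = 68.08 kN.
R_Q = 140.7 + 14.92 = 155.6 kN.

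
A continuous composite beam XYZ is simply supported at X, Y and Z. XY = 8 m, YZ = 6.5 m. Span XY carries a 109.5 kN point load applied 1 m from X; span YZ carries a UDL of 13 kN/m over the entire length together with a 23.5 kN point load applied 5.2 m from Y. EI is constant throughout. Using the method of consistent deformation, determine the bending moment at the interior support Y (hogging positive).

M_Y = 67.09 kN·m

Release continuity at Y by inserting a hinge; the redundant is the internal moment M_Y. The primary structure is two simply-supported spans XY and YZ.
Discontinuity in slope at Y on the released structure — sum the simple-span end rotations:
  span XY: point load 109.5 at a = 1: Pab(L + a)/(6LEI) = 143.7/EI
  span YZ: UDL 13: wL³/(24EI) = 148.8/EI
  span YZ: point load 23.5 at a = 5.2: Pab(L + b)/(6LEI) = 31.77/EI
  relative rotation θ_0 = (143.7 + 180.5)/EI = 324.2/EI
A unit hogging moment at Y produces rotation L₁/(3EI) + L₂/(3EI) = 4.833/EI.
Slope continuity at Y: θ_0 = M_Y·4.833/EI, so M_Y = 324.2/4.833 = 67.09 kN·m (hogging).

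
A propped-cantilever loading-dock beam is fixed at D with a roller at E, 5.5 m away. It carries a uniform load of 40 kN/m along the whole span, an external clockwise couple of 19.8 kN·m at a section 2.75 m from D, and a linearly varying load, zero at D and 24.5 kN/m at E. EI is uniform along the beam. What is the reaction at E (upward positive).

Release the roller at E. Primary structure: cantilever fixed at D.
Downward deflection at the released point E due to the loads:
  UDL 40: wL⁴/(8EI) = 4575/EI
  clockwise couple 19.8 at a = 2.75: M₀a(2L − a)/(2EI) = 224.6/EI
  triangular load, peak 24.5 at the free end: 11w₀L⁴/(120EI) = 2055/EI
  δ_0 = 6855/EI
Flexibility coefficient — unit upward force at E: δ_{EE} = L³/(3EI) = 55.46/EI.
The prop prevents deflection at E: R_E = δ_0/δ_{EE} = 6855/55.46 = 123.6 kN.

R_E = 123.6 kN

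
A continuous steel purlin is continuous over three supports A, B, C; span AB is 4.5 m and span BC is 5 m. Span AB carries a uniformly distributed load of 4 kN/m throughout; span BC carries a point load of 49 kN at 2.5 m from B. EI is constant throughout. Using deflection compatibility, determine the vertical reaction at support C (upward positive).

Insert a hinge at B; M_B is the redundant, and each span becomes simply supported.
Discontinuity in slope at B on the released structure — sum the simple-span end rotations:
  span AB: UDL 4: wL³/(24EI) = 15.19/EI
  span BC: point load 49 at a = 2.5: Pab(L + b)/(6LEI) = 76.56/EI
  relative rotation θ_0 = (15.19 + 76.56)/EI = 91.75/EI
A unit hogging moment at B produces rotation L₁/(3EI) + L₂/(3EI) = 3.167/EI.
Compatibility: M_B·(L₁+L₂)/(3EI) = θ_0, giving M_B = 28.97 kN·m (hogging).
Span BC, ΣM about C: R_B^{BC}·5 = 122.5 + 28.97, so R_B^{BC} = 30.29 kN and R_C = 49 − 30.29 = 18.71 kN.

R_C = 18.71 kN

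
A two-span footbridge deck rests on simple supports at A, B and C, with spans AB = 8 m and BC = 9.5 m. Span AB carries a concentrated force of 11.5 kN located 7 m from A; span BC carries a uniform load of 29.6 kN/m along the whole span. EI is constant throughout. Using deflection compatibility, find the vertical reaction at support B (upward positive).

Release continuity at B by inserting a hinge; the redundant is the internal moment M_B. The primary structure is two simply-supported spans AB and BC.
Discontinuity in slope at B on the released structure — sum the simple-span end rotations:
  span AB: point load 11.5 at a = 7: Pab(L + a)/(6LEI) = 25.16/EI
  span BC: UDL 29.6: wL³/(24EI) = 1057/EI
  relative rotation θ_0 = (25.16 + 1057)/EI = 1083/EI
A unit hogging moment at B produces rotation L₁/(3EI) + L₂/(3EI) = 5.833/EI.
Slope continuity at B: θ_0 = M_B·5.833/EI, so M_B = 1083/5.833 = 185.6 kN·m (hogging).
Span AB, ΣM about A with M_B applied at B: R_B^{AB}·8 = 80.5 + 185.6, so R_B^{AB} = 33.26 kN and R_A = 11.5 − 33.26 = -21.76 kN.
Span BC, ΣM about C: R_B^{BC}·9.5 = 1336 + 185.6, so R_B^{BC} = 160.1 kN and R_C = 281.2 − 160.1 = 121.1 kN.
R_B = 33.26 + 160.1 = 193.4 kN.

R_B = 193.4 kN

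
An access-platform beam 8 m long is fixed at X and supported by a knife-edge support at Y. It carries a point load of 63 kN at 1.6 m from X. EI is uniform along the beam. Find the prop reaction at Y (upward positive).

Choose R_Y as the redundant. The primary structure is the cantilever fixed at X.
Primary-structure tip deflection at Y by superposition:
  point load 63 at a = 1.6: Pa²(3L − a)/(6EI) = 602.1/EI
Flexibility coefficient — unit upward force at Y: δ_{YY} = L³/(3EI) = 170.7/EI.
The prop prevents deflection at Y: R_Y = δ_0/δ_{YY} = 602.1/170.7 = 3.528 kN.

R_Y = 3.528 kN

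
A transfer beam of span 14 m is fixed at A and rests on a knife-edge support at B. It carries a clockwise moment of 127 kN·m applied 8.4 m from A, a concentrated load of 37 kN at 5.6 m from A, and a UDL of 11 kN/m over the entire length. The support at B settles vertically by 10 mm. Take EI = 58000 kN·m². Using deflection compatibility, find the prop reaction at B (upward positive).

R_B = 76.24 kN

Choose R_B as the redundant. The primary structure is the cantilever fixed at A.
Deflection at B on the released cantilever, summing each load's contribution:
  clockwise couple 127 at a = 8.4: M₀a(2L − a)/(2EI) = 10455/EI
  point load 37 at a = 5.6: Pa²(3L − a)/(6EI) = 7039/EI
  UDL 11: wL⁴/(8EI) = 52822/EI
  δ_0 = 70316/EI
Tip deflection under a unit load at B: L³/(3EI) = 914.7/EI.
With EI = 58000 kN·m²: δ_0 = 1.2123 m and δ_{BB} = 0.01577 m/kN.
Compatibility — the beam at B must follow the support down by 0.01 m: δ_0 − R_B·δ_{BB} = 0.01, so R_B = (1.2123 − 0.01)/0.01577 = 76.24 kN.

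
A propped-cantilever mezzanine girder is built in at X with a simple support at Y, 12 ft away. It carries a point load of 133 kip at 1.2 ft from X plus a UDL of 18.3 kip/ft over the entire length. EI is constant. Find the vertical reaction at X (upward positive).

Choose R_Y as the redundant. The primary structure is the cantilever fixed at X.
Deflection at Y on the released cantilever, summing each load's contribution:
  point load 133 at a = 1.2: Pa²(3L − a)/(6EI) = 1111/EI
  UDL 18.3: wL⁴/(8EI) = 47434/EI
  δ_0 = 48544/EI
Flexibility coefficient — unit upward force at Y: δ_{YY} = L³/(3EI) = 576/EI.
Compatibility at Y: δ_0 − R_Y·δ_{YY} = 0, so R_Y = 48544/576 = 84.28 kip.
Vertical equilibrium: R_X = ΣP − R_Y = 352.6 − 84.28 = 268.3 kip.

R_X = 268.3 kip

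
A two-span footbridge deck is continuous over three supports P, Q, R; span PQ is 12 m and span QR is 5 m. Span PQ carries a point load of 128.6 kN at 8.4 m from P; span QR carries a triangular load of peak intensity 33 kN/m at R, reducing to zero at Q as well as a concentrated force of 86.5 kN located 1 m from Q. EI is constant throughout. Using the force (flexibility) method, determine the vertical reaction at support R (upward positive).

Take M_Q as the redundant. Released structure: two simple spans PQ and QR with a hinge at Q.
Rotations at Q on the released spans (each span's end-slope, ×1/EI):
  span PQ: point load 128.6 at a = 8.4: Pab(L + a)/(6LEI) = 1102/EI
  span QR: triangular load, peak 33: 7w₀L³/(360EI) = 80.21/EI
  span QR: point load 86.5 at a = 1: Pab(L + b)/(6LEI) = 103.8/EI
  relative rotation θ_0 = (1102 + 184)/EI = 1286/EI
A unit hogging moment at Q produces rotation L₁/(3EI) + L₂/(3EI) = 5.667/EI.
Slope continuity at Q: θ_0 = M_Q·5.667/EI, so M_Q = 1286/5.667 = 226.9 kN·m (hogging).
Span QR, ΣM about R: R_Q^{QR}·5 = 483.5 + 226.9, so R_Q^{QR} = 142.1 kN and R_R = 169 − 142.1 = 26.92 kN.

R_R = 26.92 kN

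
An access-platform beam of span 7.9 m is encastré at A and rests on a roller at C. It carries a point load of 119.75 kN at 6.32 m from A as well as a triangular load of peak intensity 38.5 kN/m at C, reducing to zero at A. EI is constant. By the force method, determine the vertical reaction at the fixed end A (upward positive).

Remove the prop at C; the released (primary) structure is a cantilever built in at A.
Free-end deflection of the primary structure under the applied loading (downward +):
  point load 119.75 at a = 6.32: Pa²(3L − a)/(6EI) = 13855/EI
  triangular load, peak 38.5 at the free end: 11w₀L⁴/(120EI) = 13746/EI
  δ_0 = 27601/EI
Flexibility coefficient — unit upward force at C: δ_{CC} = L³/(3EI) = 164.3/EI.
Compatibility at C: δ_0 − R_C·δ_{CC} = 0, so R_C = 27601/164.3 = 167.9 kN.
Vertical equilibrium: R_A = ΣP − R_C = 271.8 − 167.9 = 103.9 kN.

R_A = 103.9 kN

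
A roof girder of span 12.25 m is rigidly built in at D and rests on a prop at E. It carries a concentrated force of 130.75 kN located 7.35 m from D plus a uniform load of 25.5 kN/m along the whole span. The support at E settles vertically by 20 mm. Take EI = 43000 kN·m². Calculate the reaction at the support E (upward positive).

Release the roller at E. Primary structure: cantilever fixed at D.
Downward deflection at the released point E due to the loads:
  point load 130.75 at a = 7.35: Pa²(3L − a)/(6EI) = 34611/EI
  UDL 25.5: wL⁴/(8EI) = 71779/EI
  δ_0 = 106389/EI
Tip deflection under a unit load at E: L³/(3EI) = 612.8/EI.
With EI = 43000 kN·m²: δ_0 = 2.4742 m and δ_{EE} = 0.01425 m/kN.
Compatibility — the beam at E must follow the support down by 0.02 m: δ_0 − R_E·δ_{EE} = 0.02, so R_E = (2.4742 − 0.02)/0.01425 = 172.2 kN.

R_E = 172.2 kN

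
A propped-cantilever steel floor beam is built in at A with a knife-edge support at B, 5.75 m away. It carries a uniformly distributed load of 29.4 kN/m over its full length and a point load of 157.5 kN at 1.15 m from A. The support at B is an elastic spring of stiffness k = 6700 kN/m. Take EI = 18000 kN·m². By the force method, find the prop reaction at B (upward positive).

Release the roller at B. Primary structure: cantilever fixed at A.
Free-end deflection of the primary structure under the applied loading (downward +):
  UDL 29.4: wL⁴/(8EI) = 4017/EI
  point load 157.5 at a = 1.15: Pa²(3L − a)/(6EI) = 558.9/EI
  δ_0 = 4576/EI
Tip deflection under a unit load at B: L³/(3EI) = 63.37/EI.
With EI = 18000 kN·m²: δ_0 = 0.25423 m and δ_{BB} = 0.003521 m/kN.
Compatibility — the spring shortens by R_B/k under the reaction it provides: δ_0 − R_B·δ_{BB} = R_B/k. With 1/k = 0.000149 m/kN, R_B = δ_0 / (δ_{BB} + 1/k) = 0.25423 / (0.003521 + 0.000149) = 69.28 kN.

R_B = 69.28 kN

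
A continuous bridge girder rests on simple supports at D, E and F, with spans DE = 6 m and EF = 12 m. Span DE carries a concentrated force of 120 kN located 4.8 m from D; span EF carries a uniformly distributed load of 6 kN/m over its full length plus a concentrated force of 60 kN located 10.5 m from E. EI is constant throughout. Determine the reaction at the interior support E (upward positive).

R_E = 173.5 kN

Take M_E as the redundant. Released structure: two simple spans DE and EF with a hinge at E.
Rotations at E on the released spans (each span's end-slope, ×1/EI):
  span DE: point load 120 at a = 4.8: Pab(L + a)/(6LEI) = 207.4/EI
  span EF: UDL 6: wL³/(24EI) = 432/EI
  span EF: point load 60 at a = 10.5: Pab(L + b)/(6LEI) = 177.2/EI
  relative rotation θ_0 = (207.4 + 609.2)/EI = 816.5/EI
A unit hogging moment at E produces rotation L₁/(3EI) + L₂/(3EI) = 6/EI.
Slope continuity at E: θ_0 = M_E·6/EI, so M_E = 816.5/6 = 136.1 kN·m (hogging).
Span DE, ΣM about D with M_E applied at E: R_E^{DE}·6 = 576 + 136.1, so R_E^{DE} = 118.7 kN and R_D = 120 − 118.7 = 1.318 kN.
Span EF, ΣM about F: R_E^{EF}·12 = 522 + 136.1, so R_E^{EF} = 54.84 kN and R_F = 132 − 54.84 = 77.16 kN.
R_E = 118.7 + 54.84 = 173.5 kN.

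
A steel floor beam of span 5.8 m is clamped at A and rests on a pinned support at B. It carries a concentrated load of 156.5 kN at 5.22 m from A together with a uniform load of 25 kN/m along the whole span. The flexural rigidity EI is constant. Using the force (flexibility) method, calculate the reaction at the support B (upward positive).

Remove the prop at B; the released (primary) structure is a cantilever built in at A.
Primary-structure tip deflection at B by superposition:
  point load 156.5 at a = 5.22: Pa²(3L − a)/(6EI) = 8657/EI
  UDL 25: wL⁴/(8EI) = 3536/EI
  δ_0 = 12193/EI
Tip deflection under a unit load at B: L³/(3EI) = 65.04/EI.
The prop prevents deflection at B: R_B = δ_0/δ_{BB} = 12193/65.04 = 187.5 kN.

R_B = 187.5 kN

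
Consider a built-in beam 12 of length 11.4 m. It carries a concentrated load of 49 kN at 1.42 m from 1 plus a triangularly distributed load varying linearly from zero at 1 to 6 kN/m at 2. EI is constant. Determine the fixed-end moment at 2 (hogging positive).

Take the two fixed-end moments M_1, M_2 as redundants; the released structure is the simple span 12.
On the primary (simply-supported) span, the end slopes from the loading are:
  at 1: point load 49 at a = 1.42: Pab(L + b)/(6LEI) = 217.1/EI
  at 2: point load 49 at a = 1.42: Pab(L + a)/(6LEI) = 130.2/EI
  at 1: triangular load, peak 6: 7w₀L³/(360EI) = 172.8/EI
  at 2: triangular load, peak 6: w₀L³/(45EI) = 197.5/EI
  θ_10 = 389.9/EI,  θ_20 = 327.7/EI
Flexibility coefficients: a unit moment at one end gives L/(3EI) there and L/(6EI) at the far end, so f₁₁ = f₂₂ = 3.8/EI and f₁₂ = f₂₁ = 1.9/EI.
Compatibility — zero rotation at each built-in end:
  3.8 M_1 + 1.9 M_2 = 389.9
  1.9 M_1 + 3.8 M_2 = 327.7
Solving the pair gives M_1 = 79.32 kN·m and M_2 = 46.58 kN·m (hogging).

M_2 = 46.58 kN·m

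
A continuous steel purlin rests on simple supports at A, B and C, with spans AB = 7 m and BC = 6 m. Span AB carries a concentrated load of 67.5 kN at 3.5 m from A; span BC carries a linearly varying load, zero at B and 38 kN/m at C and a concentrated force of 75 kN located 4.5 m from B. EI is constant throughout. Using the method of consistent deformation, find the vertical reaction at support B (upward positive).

R_B = 124.2 kN

Release continuity at B by inserting a hinge; the redundant is the internal moment M_B. The primary structure is two simply-supported spans AB and BC.
Discontinuity in slope at B on the released structure — sum the simple-span end rotations:
  span AB: point load 67.5 at a = 3.5: Pab(L + a)/(6LEI) = 206.7/EI
  span BC: triangular load, peak 38: 7w₀L³/(360EI) = 159.6/EI
  span BC: point load 75 at a = 4.5: Pab(L + b)/(6LEI) = 105.5/EI
  relative rotation θ_0 = (206.7 + 265.1)/EI = 471.8/EI
A unit hogging moment at B produces rotation L₁/(3EI) + L₂/(3EI) = 4.333/EI.
Slope continuity at B: θ_0 = M_B·4.333/EI, so M_B = 471.8/4.333 = 108.9 kN·m (hogging).
Span AB, ΣM about A with M_B applied at B: R_B^{AB}·7 = 236.2 + 108.9, so R_B^{AB} = 49.3 kN and R_A = 67.5 − 49.3 = 18.2 kN.
Span BC, ΣM about C: R_B^{BC}·6 = 340.5 + 108.9, so R_B^{BC} = 74.9 kN and R_C = 189 − 74.9 = 114.1 kN.
R_B = 49.3 + 74.9 = 124.2 kN.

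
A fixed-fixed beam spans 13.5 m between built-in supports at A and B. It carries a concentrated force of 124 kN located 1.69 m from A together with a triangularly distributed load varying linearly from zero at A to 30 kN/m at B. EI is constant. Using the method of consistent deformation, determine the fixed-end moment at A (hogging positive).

M_A = 342.6 kN·m

Release both end moments; the primary structure is a simply-supported span AB with redundants M_A and M_B.
Simple-span end rotations at A and B under the given loads:
  at A: point load 124 at a = 1.69: Pab(L + b)/(6LEI) = 773.3/EI
  at B: point load 124 at a = 1.69: Pab(L + a)/(6LEI) = 464.1/EI
  at A: triangular load, peak 30: 7w₀L³/(360EI) = 1435/EI
  at B: triangular load, peak 30: w₀L³/(45EI) = 1640/EI
  θ_A0 = 2209/EI,  θ_B0 = 2104/EI
Flexibility coefficients: a unit moment at one end gives L/(3EI) there and L/(6EI) at the far end, so f₁₁ = f₂₂ = 4.5/EI and f₁₂ = f₂₁ = 2.25/EI.
Compatibility — zero rotation at each built-in end:
  4.5 M_A + 2.25 M_B = 2209
  2.25 M_A + 4.5 M_B = 2104
Solving the pair gives M_A = 342.6 kN·m and M_B = 296.3 kN·m (hogging).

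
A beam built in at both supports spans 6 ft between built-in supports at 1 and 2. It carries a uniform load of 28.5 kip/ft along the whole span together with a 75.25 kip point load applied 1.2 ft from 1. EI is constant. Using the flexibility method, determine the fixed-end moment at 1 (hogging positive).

Release both end moments; the primary structure is a simply-supported span 12 with redundants M_1 and M_2.
End rotations of the released simple span under the applied load (×1/EI):
  at 1: UDL 28.5: wL³/(24EI) = 256.5/EI
  at 2: UDL 28.5: wL³/(24EI) = 256.5/EI
  at 1: point load 75.25 at a = 1.2: Pab(L + b)/(6LEI) = 130/EI
  at 2: point load 75.25 at a = 1.2: Pab(L + a)/(6LEI) = 86.69/EI
  θ_10 = 386.5/EI,  θ_20 = 343.2/EI
Flexibility coefficients: a unit moment at one end gives L/(3EI) there and L/(6EI) at the far end, so f₁₁ = f₂₂ = 2/EI and f₁₂ = f₂₁ = 1/EI.
Compatibility — zero rotation at each built-in end:
  2 M_1 + 1 M_2 = 386.5
  1 M_1 + 2 M_2 = 343.2
Solving the pair gives M_1 = 143.3 kip·ft and M_2 = 99.95 kip·ft (hogging).

M_1 = 143.3 kip·ft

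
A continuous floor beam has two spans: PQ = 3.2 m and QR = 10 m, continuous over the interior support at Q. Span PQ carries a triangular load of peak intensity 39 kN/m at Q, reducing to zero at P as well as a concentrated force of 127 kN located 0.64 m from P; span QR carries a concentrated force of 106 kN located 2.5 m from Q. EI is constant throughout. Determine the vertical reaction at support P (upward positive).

R_P = 76.26 kN

Take M_Q as the redundant. Released structure: two simple spans PQ and QR with a hinge at Q.
Discontinuity in slope at Q on the released structure — sum the simple-span end rotations:
  span PQ: triangular load, peak 39: w₀L³/(45EI) = 28.4/EI
  span PQ: point load 127 at a = 0.64: Pab(L + a)/(6LEI) = 41.62/EI
  span QR: point load 106 at a = 2.5: Pab(L + b)/(6LEI) = 579.7/EI
  relative rotation θ_0 = (70.01 + 579.7)/EI = 649.7/EI
A unit hogging moment at Q produces rotation L₁/(3EI) + L₂/(3EI) = 4.4/EI.
Compatibility: M_Q·(L₁+L₂)/(3EI) = θ_0, giving M_Q = 147.7 kN·m (hogging).
Span PQ, ΣM about P with M_Q applied at Q: R_Q^{PQ}·3.2 = 214.4 + 147.7, so R_Q^{PQ} = 113.1 kN and R_P = 189.4 − 113.1 = 76.26 kN.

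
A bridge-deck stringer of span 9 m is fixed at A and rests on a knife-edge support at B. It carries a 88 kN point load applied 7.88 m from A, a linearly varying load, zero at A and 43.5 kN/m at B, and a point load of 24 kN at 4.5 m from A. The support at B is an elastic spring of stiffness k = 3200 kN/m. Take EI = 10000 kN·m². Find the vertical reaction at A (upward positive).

Release the roller at B. Primary structure: cantilever fixed at A.
Downward deflection at the released point B due to the loads:
  point load 88 at a = 7.88: Pa²(3L − a)/(6EI) = 17413/EI
  triangular load, peak 43.5 at the free end: 11w₀L⁴/(120EI) = 26162/EI
  point load 24 at a = 4.5: Pa²(3L − a)/(6EI) = 1822/EI
  δ_0 = 45397/EI
Flexibility coefficient — unit upward force at B: δ_{BB} = L³/(3EI) = 243/EI.
With EI = 10000 kN·m²: δ_0 = 4.5397 m and δ_{BB} = 0.0243 m/kN.
Compatibility — the spring shortens by R_B/k under the reaction it provides: δ_0 − R_B·δ_{BB} = R_B/k. With 1/k = 0.000313 m/kN, R_B = δ_0 / (δ_{BB} + 1/k) = 4.5397 / (0.0243 + 0.000313) = 184.4 kN.
Vertical equilibrium: R_A = ΣP − R_B = 307.8 − 184.4 = 123.3 kN.

R_A = 123.3 kN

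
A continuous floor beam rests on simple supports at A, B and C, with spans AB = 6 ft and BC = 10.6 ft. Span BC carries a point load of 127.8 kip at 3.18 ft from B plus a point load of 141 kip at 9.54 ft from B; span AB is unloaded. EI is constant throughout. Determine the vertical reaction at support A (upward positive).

R_A = -33.61 kip

Take M_B as the redundant. Released structure: two simple spans AB and BC with a hinge at B.
Discontinuity in slope at B on the released structure — sum the simple-span end rotations:
  span BC: point load 127.8 at a = 3.18: Pab(L + b)/(6LEI) = 854.4/EI
  span BC: point load 141 at a = 9.54: Pab(L + b)/(6LEI) = 261.4/EI
  relative rotation θ_0 = (0 + 1116)/EI = 1116/EI
A unit hogging moment at B produces rotation L₁/(3EI) + L₂/(3EI) = 5.533/EI.
Slope continuity at B: θ_0 = M_B·5.533/EI, so M_B = 1116/5.533 = 201.7 kip·ft (hogging).
Span AB, ΣM about A with M_B applied at B: R_B^{AB}·6 = 0 + 201.7, so R_B^{AB} = 33.61 kip and R_A = 0 − 33.61 = -33.61 kip.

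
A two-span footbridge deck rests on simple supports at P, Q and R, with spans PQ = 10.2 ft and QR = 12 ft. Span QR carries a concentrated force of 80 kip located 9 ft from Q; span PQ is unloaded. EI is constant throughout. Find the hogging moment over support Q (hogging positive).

Take M_Q as the redundant. Released structure: two simple spans PQ and QR with a hinge at Q.
Rotations at Q on the released spans (each span's end-slope, ×1/EI):
  span QR: point load 80 at a = 9: Pab(L + b)/(6LEI) = 450/EI
  relative rotation θ_0 = (0 + 450)/EI = 450/EI
A unit hogging moment at Q produces rotation L₁/(3EI) + L₂/(3EI) = 7.4/EI.
Slope continuity at Q: θ_0 = M_Q·7.4/EI, so M_Q = 450/7.4 = 60.81 kip·ft (hogging).

M_Q = 60.81 kip·ft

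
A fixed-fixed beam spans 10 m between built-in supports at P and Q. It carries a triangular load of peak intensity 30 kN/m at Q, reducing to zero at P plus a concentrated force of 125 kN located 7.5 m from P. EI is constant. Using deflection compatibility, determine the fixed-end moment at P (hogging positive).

Release both end moments; the primary structure is a simply-supported span PQ with redundants M_P and M_Q.
End rotations of the released simple span under the applied load (×1/EI):
  at P: triangular load, peak 30: 7w₀L³/(360EI) = 583.3/EI
  at Q: triangular load, peak 30: w₀L³/(45EI) = 666.7/EI
  at P: point load 125 at a = 7.5: Pab(L + b)/(6LEI) = 488.3/EI
  at Q: point load 125 at a = 7.5: Pab(L + a)/(6LEI) = 683.6/EI
  θ_P0 = 1072/EI,  θ_Q0 = 1350/EI
Flexibility coefficients: a unit moment at one end gives L/(3EI) there and L/(6EI) at the far end, so f₁₁ = f₂₂ = 3.333/EI and f₁₂ = f₂₁ = 1.667/EI.
Compatibility — zero rotation at each built-in end:
  3.333 M_P + 1.667 M_Q = 1072
  1.667 M_P + 3.333 M_Q = 1350
Solving the pair gives M_P = 158.6 kN·m and M_Q = 325.8 kN·m (hogging).

M_P = 158.6 kN·m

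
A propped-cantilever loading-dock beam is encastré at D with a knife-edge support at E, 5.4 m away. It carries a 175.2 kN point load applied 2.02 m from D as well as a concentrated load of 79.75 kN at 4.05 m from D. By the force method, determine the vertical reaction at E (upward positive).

Take the reaction at E as the redundant and release it; the primary structure is a cantilever fixed at D.
Downward deflection at the released point E due to the loads:
  point load 175.2 at a = 2.02: Pa²(3L − a)/(6EI) = 1690/EI
  point load 79.75 at a = 4.05: Pa²(3L − a)/(6EI) = 2649/EI
  δ_0 = 4338/EI
Flexibility coefficient — unit upward force at E: δ_{EE} = L³/(3EI) = 52.49/EI.
Compatibility at E: δ_0 − R_E·δ_{EE} = 0, so R_E = 4338/52.49 = 82.66 kN.

R_E = 82.66 kN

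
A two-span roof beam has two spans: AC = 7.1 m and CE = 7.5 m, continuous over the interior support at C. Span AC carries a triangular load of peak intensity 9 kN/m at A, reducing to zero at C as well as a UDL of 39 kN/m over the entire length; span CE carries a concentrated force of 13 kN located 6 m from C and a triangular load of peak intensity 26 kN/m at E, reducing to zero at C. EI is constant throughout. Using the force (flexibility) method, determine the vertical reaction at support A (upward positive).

R_A = 134.3 kN

Take M_C as the redundant. Released structure: two simple spans AC and CE with a hinge at C.
End slopes at the hinge C, treating each span as simply supported:
  span AC: triangular load, peak 9: 7w₀L³/(360EI) = 62.63/EI
  span AC: UDL 39: wL³/(24EI) = 581.6/EI
  span CE: point load 13 at a = 6: Pab(L + b)/(6LEI) = 23.4/EI
  span CE: triangular load, peak 26: 7w₀L³/(360EI) = 213.3/EI
  relative rotation θ_0 = (644.2 + 236.7)/EI = 880.9/EI
A unit hogging moment at C produces rotation L₁/(3EI) + L₂/(3EI) = 4.867/EI.
Compatibility: M_C·(L₁+L₂)/(3EI) = θ_0, giving M_C = 181 kN·m (hogging).
Span AC, ΣM about A with M_C applied at C: R_C^{AC}·7.1 = 1059 + 181, so R_C^{AC} = 174.6 kN and R_A = 308.9 − 174.6 = 134.3 kN.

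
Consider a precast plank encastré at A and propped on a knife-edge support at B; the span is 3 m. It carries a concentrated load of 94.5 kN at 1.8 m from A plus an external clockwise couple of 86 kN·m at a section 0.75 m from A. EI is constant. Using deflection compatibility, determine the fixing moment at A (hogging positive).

M_A = 77.19 kN·m

Choose R_B as the redundant. The primary structure is the cantilever fixed at A.
Free-end deflection of the primary structure under the applied loading (downward +):
  point load 94.5 at a = 1.8: Pa²(3L − a)/(6EI) = 367.4/EI
  clockwise couple 86 at a = 0.75: M₀a(2L − a)/(2EI) = 169.3/EI
  δ_0 = 536.7/EI
Flexibility coefficient — unit upward force at B: δ_{BB} = L³/(3EI) = 9/EI.
Compatibility at B: δ_0 − R_B·δ_{BB} = 0, so R_B = 536.7/9 = 59.64 kN.
Moment equilibrium about A: M_A = Σ(load moments about A) − R_B·L = 256.1 − 59.64×3 = 77.19 kN·m.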